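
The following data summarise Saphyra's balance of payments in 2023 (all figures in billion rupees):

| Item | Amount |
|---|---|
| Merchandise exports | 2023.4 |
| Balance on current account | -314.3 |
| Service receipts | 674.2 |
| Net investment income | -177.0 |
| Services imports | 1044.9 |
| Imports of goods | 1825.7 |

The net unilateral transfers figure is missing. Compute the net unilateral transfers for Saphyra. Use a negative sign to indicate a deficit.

Current account = goods balance + services balance + net primary income + net secondary income
Sum of the known components = -350.0
Net unilateral transfers = CA - (known components) = -314.3 - (-350.0) = 35.7

35.7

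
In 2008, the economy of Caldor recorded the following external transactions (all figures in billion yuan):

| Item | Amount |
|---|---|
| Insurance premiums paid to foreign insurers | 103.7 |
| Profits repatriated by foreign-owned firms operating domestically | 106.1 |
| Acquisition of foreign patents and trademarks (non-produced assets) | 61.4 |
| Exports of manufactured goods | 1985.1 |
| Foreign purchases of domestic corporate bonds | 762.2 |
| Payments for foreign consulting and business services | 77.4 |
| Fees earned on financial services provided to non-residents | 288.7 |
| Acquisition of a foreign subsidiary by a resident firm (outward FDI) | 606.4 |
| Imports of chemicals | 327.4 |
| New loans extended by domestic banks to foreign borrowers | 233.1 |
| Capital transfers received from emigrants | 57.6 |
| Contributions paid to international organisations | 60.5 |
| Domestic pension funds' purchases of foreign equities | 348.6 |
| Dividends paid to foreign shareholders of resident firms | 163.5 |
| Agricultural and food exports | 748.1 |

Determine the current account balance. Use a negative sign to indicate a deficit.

Goods: 1985.1 - 327.4 + 748.1 = 2405.8
Services: -103.7 + 288.7 - 77.4 = 107.6
Primary income: -163.5 - 106.1 = -269.6
Secondary income: -60.5
Current account = 2405.8 + 107.6 + (-269.6) + (-60.5) = 2183.3
(Excluded from the current account — capital account: acquisition of foreign patents and trademarks (non-produced assets) 61.4, capital transfers received from emigrants 57.6; financial account: foreign purchases of domestic corporate bonds 762.2, acquisition of a foreign subsidiary by a resident firm (outward FDI) 606.4, new loans extended by domestic banks to foreign borrowers 233.1, domestic pension funds' purchases of foreign equities 348.6.)

2183.3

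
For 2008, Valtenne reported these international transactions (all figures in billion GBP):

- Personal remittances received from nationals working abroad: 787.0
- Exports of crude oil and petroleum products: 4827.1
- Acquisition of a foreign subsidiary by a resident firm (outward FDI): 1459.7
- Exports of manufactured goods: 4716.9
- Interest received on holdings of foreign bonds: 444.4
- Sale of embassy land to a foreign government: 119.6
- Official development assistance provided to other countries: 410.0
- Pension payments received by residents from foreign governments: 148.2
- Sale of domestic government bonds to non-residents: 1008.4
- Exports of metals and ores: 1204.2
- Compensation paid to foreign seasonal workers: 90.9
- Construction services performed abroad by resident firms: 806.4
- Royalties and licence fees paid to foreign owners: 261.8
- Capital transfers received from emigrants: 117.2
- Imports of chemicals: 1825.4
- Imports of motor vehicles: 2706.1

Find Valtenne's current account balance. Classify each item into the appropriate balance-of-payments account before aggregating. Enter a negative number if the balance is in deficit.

7640.0

Goods: 1204.2 - 1825.4 + 4827.1 - 2706.1 + 4716.9 = 6216.7
Services: -261.8 + 806.4 = 544.6
Primary income: 444.4 - 90.9 = 353.5
Secondary income: 787.0 - 410.0 + 148.2 = 525.2
Current account = 6216.7 + 544.6 + 353.5 + 525.2 = 7640.0
(Excluded from the current account — financial account: acquisition of a foreign subsidiary by a resident firm (outward FDI) 1459.7, sale of domestic government bonds to non-residents 1008.4; capital account: sale of embassy land to a foreign government 119.6, capital transfers received from emigrants 117.2.)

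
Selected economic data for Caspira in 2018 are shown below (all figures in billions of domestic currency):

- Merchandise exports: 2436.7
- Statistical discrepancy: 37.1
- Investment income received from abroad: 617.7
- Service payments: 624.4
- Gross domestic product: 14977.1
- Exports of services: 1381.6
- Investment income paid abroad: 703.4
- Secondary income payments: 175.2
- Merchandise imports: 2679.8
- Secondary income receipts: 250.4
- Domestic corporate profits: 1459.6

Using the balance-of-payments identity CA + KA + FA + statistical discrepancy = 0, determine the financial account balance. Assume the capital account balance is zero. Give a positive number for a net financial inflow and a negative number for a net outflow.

Goods balance = 2436.7 - 2679.8 = -243.1
Services balance = 1381.6 - 624.4 = 757.2
Trade balance (goods + services) = -243.1 + 757.2 = 514.1
Net primary income = 617.7 - 703.4 = -85.7
Net secondary income = 250.4 - 175.2 = 75.2
Current account = 514.1 + (-85.7) + 75.2 = 503.6
Financial account = -(503.6 + 37.1) = -540.7

-540.7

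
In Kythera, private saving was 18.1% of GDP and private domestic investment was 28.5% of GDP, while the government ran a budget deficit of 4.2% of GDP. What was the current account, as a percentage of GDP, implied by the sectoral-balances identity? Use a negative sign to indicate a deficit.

By the sectoral-balances identity, CA = (S_private - I) + (T - G).
Private balance = 18.1 - 28.5 = -10.4
Government balance (T - G) = -4.2
CA = -10.4 + (-4.2) = -14.6

-14.6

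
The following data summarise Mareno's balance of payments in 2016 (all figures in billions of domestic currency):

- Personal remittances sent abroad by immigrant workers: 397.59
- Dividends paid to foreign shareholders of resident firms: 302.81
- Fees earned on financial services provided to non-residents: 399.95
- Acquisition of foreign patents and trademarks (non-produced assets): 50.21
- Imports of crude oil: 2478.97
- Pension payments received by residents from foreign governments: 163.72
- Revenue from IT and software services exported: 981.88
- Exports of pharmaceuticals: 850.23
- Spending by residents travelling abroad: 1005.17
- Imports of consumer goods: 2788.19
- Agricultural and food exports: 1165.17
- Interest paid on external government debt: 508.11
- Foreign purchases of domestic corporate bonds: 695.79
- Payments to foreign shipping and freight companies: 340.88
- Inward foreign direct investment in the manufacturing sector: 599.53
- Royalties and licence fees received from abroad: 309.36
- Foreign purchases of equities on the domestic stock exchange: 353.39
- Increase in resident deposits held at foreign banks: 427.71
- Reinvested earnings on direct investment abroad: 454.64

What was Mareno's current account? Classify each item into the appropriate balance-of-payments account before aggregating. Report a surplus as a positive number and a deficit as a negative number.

-3496.77

Goods: -2478.97 + 850.23 + 1165.17 - 2788.19 = -3251.76
Services: 981.88 + 309.36 - 1005.17 + 399.95 - 340.88 = 345.14
Primary income: 454.64 - 302.81 - 508.11 = -356.28
Secondary income: -397.59 + 163.72 = -233.87
Current account = (-3251.76) + 345.14 + (-356.28) + (-233.87) = -3496.77
(Excluded from the current account — capital account: acquisition of foreign patents and trademarks (non-produced assets) 50.21; financial account: foreign purchases of domestic corporate bonds 695.79, inward foreign direct investment in the manufacturing sector 599.53, foreign purchases of equities on the domestic stock exchange 353.39, increase in resident deposits held at foreign banks 427.71.)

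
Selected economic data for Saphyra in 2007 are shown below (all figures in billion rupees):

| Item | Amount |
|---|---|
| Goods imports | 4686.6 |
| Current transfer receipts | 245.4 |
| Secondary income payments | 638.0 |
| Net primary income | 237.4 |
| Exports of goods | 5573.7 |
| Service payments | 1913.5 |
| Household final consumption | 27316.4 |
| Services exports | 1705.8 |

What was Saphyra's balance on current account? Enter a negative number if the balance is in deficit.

524.2

Goods balance = 5573.7 - 4686.6 = 887.1
Services balance = 1705.8 - 1913.5 = -207.7
Trade balance (goods + services) = 887.1 + (-207.7) = 679.4
Net primary income = 237.4
Net secondary income = 245.4 - 638.0 = -392.6
Current account = 679.4 + 237.4 + (-392.6) = 524.2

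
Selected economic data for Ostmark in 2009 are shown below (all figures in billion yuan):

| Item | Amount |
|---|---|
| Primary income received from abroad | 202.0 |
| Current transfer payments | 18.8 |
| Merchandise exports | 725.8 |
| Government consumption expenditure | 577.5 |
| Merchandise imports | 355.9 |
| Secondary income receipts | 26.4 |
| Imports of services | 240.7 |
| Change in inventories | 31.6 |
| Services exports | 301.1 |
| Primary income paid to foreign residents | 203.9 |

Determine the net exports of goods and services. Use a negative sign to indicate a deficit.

430.3

Goods balance = 725.8 - 355.9 = 369.9
Services balance = 301.1 - 240.7 = 60.4
Trade balance (goods + services) = 369.9 + 60.4 = 430.3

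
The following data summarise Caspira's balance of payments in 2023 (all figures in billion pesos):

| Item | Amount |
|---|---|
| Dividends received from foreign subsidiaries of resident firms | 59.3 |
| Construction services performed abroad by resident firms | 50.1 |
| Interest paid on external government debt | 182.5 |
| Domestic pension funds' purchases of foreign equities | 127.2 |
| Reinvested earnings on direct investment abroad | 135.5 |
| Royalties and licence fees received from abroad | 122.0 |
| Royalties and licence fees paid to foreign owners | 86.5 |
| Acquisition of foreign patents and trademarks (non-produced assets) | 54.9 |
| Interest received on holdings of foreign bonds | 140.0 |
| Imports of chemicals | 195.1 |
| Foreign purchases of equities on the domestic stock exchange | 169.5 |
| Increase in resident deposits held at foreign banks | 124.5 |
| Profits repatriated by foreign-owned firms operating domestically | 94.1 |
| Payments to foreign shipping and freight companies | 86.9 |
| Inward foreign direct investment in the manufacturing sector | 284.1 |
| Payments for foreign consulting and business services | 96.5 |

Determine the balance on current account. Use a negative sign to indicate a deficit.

Goods: -195.1
Services: 50.1 + 122.0 - 86.5 - 86.9 - 96.5 = -97.8
Primary income: 140.0 - 182.5 + 59.3 - 94.1 + 135.5 = 58.2
Current account = (-195.1) + (-97.8) + 58.2 = -234.7
(Excluded from the current account — financial account: domestic pension funds' purchases of foreign equities 127.2, foreign purchases of equities on the domestic stock exchange 169.5, increase in resident deposits held at foreign banks 124.5, inward foreign direct investment in the manufacturing sector 284.1; capital account: acquisition of foreign patents and trademarks (non-produced assets) 54.9.)

-234.7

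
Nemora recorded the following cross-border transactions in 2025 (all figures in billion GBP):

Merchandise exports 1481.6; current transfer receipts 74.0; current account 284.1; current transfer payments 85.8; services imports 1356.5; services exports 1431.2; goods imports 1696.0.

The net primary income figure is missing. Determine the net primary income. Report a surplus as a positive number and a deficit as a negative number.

Current account = goods balance + services balance + net primary income + net secondary income
Sum of the known components = -151.5
Net primary income = CA - (known components) = 284.1 - (-151.5) = 435.6

435.6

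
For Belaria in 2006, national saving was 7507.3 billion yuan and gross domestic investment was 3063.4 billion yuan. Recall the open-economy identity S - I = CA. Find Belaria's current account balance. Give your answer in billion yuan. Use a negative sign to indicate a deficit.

CA = S - I = 7507.3 - 3063.4 = 4443.9

4443.9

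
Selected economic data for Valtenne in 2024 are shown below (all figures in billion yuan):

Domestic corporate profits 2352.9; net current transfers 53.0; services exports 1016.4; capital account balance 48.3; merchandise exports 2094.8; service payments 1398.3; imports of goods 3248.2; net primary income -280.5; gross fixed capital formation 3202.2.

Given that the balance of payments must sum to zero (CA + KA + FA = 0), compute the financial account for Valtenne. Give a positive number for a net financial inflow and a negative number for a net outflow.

1714.5

Goods balance = 2094.8 - 3248.2 = -1153.4
Services balance = 1016.4 - 1398.3 = -381.9
Trade balance (goods + services) = -1153.4 + (-381.9) = -1535.3
Net primary income = -280.5
Net secondary income = 53.0
Current account = -1535.3 + (-280.5) + 53.0 = -1762.8
Financial account = -(-1762.8 + 48.3) = 1714.5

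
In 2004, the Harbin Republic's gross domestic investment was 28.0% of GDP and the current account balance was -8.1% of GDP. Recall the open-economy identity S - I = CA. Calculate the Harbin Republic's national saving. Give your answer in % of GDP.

19.9

S - I = CA (net lending to the rest of the world).
S = I + CA = 28.0 + (-8.1) = 19.9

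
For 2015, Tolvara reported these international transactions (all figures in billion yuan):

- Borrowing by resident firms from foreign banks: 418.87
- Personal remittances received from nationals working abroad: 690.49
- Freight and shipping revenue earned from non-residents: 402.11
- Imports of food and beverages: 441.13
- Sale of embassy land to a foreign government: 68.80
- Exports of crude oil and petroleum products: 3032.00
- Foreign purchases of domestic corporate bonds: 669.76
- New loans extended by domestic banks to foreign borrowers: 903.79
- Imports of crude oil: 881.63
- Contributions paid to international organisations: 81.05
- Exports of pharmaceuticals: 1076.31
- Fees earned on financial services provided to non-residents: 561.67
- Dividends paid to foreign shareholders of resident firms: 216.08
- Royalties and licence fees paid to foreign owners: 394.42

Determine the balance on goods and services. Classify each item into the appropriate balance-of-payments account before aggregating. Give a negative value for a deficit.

Goods: -441.13 + 3032.00 + 1076.31 - 881.63 = 2785.55
Services: 402.11 + 561.67 - 394.42 = 569.36
Trade balance = 2785.55 + 569.36 = 3354.91
(Excluded from the trade balance — financial account: borrowing by resident firms from foreign banks 418.87, foreign purchases of domestic corporate bonds 669.76, new loans extended by domestic banks to foreign borrowers 903.79; secondary income: personal remittances received from nationals working abroad 690.49, contributions paid to international organisations 81.05; capital account: sale of embassy land to a foreign government 68.80; primary income: dividends paid to foreign shareholders of resident firms 216.08.)

3354.91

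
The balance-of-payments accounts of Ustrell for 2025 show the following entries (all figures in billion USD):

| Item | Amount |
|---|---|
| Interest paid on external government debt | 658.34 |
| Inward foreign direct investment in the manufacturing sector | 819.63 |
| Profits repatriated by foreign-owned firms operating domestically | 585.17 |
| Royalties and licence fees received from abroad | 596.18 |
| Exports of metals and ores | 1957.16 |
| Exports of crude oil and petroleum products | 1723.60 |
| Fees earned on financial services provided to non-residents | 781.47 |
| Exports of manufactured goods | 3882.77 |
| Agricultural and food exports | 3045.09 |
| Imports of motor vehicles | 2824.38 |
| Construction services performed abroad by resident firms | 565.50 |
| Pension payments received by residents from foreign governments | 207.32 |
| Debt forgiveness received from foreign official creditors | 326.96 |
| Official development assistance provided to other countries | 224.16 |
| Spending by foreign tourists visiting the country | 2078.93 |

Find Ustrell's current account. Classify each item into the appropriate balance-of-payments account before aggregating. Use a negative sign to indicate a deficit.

10545.97

Goods: 1723.60 + 3882.77 + 1957.16 + 3045.09 - 2824.38 = 7784.24
Services: 565.50 + 2078.93 + 596.18 + 781.47 = 4022.08
Primary income: -658.34 - 585.17 = -1243.51
Secondary income: 207.32 - 224.16 = -16.84
Current account = 7784.24 + 4022.08 + (-1243.51) + (-16.84) = 10545.97
(Excluded from the current account — financial account: inward foreign direct investment in the manufacturing sector 819.63; capital account: debt forgiveness received from foreign official creditors 326.96.)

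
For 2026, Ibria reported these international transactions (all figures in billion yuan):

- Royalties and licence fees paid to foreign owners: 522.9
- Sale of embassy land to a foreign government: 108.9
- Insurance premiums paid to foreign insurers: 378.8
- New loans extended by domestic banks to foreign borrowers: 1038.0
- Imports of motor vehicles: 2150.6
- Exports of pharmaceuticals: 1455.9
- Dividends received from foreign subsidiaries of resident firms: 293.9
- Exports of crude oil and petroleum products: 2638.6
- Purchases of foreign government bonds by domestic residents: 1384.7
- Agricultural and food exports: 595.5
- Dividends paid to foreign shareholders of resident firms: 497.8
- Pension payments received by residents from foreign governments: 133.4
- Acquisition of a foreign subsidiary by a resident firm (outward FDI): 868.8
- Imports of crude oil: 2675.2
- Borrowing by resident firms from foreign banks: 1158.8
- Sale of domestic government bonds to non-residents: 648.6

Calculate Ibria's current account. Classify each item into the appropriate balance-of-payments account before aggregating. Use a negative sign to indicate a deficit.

Goods: -2675.2 + 1455.9 + 595.5 - 2150.6 + 2638.6 = -135.8
Services: -378.8 - 522.9 = -901.7
Primary income: 293.9 - 497.8 = -203.9
Secondary income: 133.4
Current account = (-135.8) + (-901.7) + (-203.9) + 133.4 = -1108.0
(Excluded from the current account — capital account: sale of embassy land to a foreign government 108.9; financial account: new loans extended by domestic banks to foreign borrowers 1038.0, purchases of foreign government bonds by domestic residents 1384.7, acquisition of a foreign subsidiary by a resident firm (outward FDI) 868.8, borrowing by resident firms from foreign banks 1158.8, sale of domestic government bonds to non-residents 648.6.)

-1108.0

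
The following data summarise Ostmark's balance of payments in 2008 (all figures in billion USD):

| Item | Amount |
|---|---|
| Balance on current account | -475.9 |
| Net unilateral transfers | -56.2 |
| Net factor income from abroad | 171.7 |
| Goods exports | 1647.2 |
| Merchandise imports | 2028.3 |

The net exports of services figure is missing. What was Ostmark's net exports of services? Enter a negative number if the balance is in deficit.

Current account = goods balance + services balance + net primary income + net secondary income
Sum of the known components = -265.6
Net exports of services = CA - (known components) = -475.9 - (-265.6) = -210.3

-210.3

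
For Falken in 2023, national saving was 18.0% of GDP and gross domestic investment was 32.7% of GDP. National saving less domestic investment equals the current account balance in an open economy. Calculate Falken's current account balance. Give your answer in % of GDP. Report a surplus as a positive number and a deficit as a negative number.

CA = S - I = 18.0 - 32.7 = -14.7

-14.7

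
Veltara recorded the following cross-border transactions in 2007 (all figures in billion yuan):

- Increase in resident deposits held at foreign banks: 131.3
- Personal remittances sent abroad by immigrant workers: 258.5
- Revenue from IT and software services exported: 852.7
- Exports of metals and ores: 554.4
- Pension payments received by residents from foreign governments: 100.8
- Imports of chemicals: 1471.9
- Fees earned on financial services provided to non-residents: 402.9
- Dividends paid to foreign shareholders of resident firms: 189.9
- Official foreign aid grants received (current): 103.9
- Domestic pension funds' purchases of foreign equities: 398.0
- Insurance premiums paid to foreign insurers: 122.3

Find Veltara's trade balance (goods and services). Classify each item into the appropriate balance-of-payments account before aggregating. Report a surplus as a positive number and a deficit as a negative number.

215.8

Goods: -1471.9 + 554.4 = -917.5
Services: -122.3 + 402.9 + 852.7 = 1133.3
Trade balance = -917.5 + 1133.3 = 215.8
(Excluded from the trade balance — financial account: increase in resident deposits held at foreign banks 131.3, domestic pension funds' purchases of foreign equities 398.0; secondary income: personal remittances sent abroad by immigrant workers 258.5, pension payments received by residents from foreign governments 100.8, official foreign aid grants received (current) 103.9; primary income: dividends paid to foreign shareholders of resident firms 189.9.)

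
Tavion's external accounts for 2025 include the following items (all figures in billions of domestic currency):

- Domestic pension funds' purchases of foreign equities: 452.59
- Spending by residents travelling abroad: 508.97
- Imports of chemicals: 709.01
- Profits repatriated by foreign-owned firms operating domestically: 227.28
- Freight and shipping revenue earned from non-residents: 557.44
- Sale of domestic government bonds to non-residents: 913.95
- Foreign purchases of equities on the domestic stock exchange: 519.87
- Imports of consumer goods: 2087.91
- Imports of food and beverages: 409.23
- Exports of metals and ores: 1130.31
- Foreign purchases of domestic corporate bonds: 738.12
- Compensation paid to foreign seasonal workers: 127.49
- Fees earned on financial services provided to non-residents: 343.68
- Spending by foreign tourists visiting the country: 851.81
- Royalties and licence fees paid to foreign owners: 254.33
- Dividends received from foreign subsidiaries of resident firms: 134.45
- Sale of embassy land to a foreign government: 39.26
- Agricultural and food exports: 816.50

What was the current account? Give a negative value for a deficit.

Goods: 816.50 - 2087.91 - 409.23 - 709.01 + 1130.31 = -1259.34
Services: 851.81 + 343.68 + 557.44 - 508.97 - 254.33 = 989.63
Primary income: -127.49 - 227.28 + 134.45 = -220.32
Current account = (-1259.34) + 989.63 + (-220.32) = -490.03
(Excluded from the current account — financial account: domestic pension funds' purchases of foreign equities 452.59, sale of domestic government bonds to non-residents 913.95, foreign purchases of equities on the domestic stock exchange 519.87, foreign purchases of domestic corporate bonds 738.12; capital account: sale of embassy land to a foreign government 39.26.)

-490.03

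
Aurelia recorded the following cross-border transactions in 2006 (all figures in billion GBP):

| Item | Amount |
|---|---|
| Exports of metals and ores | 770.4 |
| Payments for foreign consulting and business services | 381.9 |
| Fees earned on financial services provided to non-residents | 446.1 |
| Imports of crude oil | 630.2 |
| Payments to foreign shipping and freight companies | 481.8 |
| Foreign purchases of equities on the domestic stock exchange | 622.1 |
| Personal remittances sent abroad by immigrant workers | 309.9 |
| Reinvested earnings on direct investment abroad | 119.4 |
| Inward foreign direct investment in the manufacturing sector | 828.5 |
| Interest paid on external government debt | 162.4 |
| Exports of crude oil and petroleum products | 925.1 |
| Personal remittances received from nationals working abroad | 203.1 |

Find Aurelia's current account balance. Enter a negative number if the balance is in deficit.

497.9

Goods: 770.4 + 925.1 - 630.2 = 1065.3
Services: -481.8 + 446.1 - 381.9 = -417.6
Primary income: -162.4 + 119.4 = -43.0
Secondary income: 203.1 - 309.9 = -106.8
Current account = 1065.3 + (-417.6) + (-43.0) + (-106.8) = 497.9
(Excluded from the current account — financial account: foreign purchases of equities on the domestic stock exchange 622.1, inward foreign direct investment in the manufacturing sector 828.5.)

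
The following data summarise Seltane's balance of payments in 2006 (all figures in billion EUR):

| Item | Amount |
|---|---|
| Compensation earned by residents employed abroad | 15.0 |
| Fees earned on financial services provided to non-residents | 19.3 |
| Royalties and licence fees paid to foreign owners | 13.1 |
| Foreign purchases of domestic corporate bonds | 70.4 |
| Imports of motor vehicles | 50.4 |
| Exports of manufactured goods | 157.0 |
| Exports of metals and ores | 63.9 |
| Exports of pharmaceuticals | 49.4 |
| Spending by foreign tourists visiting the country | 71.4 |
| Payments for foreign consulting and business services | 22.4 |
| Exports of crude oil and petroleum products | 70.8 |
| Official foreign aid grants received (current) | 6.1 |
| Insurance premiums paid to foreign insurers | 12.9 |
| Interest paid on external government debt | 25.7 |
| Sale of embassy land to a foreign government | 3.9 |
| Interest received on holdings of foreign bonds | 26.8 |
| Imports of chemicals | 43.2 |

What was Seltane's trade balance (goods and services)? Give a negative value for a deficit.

Goods: 157.0 - 43.2 + 70.8 - 50.4 + 63.9 + 49.4 = 247.5
Services: 19.3 - 22.4 - 12.9 + 71.4 - 13.1 = 42.3
Trade balance = 247.5 + 42.3 = 289.8
(Excluded from the trade balance — primary income: compensation earned by residents employed abroad 15.0, interest paid on external government debt 25.7, interest received on holdings of foreign bonds 26.8; financial account: foreign purchases of domestic corporate bonds 70.4; secondary income: official foreign aid grants received (current) 6.1; capital account: sale of embassy land to a foreign government 3.9.)

289.8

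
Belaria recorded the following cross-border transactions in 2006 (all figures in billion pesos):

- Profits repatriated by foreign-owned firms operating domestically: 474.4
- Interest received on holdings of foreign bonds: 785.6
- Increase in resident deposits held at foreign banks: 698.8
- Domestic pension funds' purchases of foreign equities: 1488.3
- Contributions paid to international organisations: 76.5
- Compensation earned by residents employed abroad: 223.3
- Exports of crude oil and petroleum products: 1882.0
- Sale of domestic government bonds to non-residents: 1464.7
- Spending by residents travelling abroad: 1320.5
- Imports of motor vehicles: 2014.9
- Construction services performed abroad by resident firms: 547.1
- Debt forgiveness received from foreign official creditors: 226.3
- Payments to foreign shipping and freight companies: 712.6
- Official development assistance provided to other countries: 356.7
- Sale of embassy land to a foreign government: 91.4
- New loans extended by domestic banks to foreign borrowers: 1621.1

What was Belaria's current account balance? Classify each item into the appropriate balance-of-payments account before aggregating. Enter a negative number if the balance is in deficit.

Goods: 1882.0 - 2014.9 = -132.9
Services: -1320.5 + 547.1 - 712.6 = -1486.0
Primary income: 785.6 - 474.4 + 223.3 = 534.5
Secondary income: -76.5 - 356.7 = -433.2
Current account = (-132.9) + (-1486.0) + 534.5 + (-433.2) = -1517.6
(Excluded from the current account — financial account: increase in resident deposits held at foreign banks 698.8, domestic pension funds' purchases of foreign equities 1488.3, sale of domestic government bonds to non-residents 1464.7, new loans extended by domestic banks to foreign borrowers 1621.1; capital account: debt forgiveness received from foreign official creditors 226.3, sale of embassy land to a foreign government 91.4.)

-1517.6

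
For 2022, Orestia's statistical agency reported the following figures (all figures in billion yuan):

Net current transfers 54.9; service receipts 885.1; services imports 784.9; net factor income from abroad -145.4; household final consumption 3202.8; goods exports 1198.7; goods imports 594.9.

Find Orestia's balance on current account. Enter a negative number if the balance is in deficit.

Goods balance = 1198.7 - 594.9 = 603.8
Services balance = 885.1 - 784.9 = 100.2
Trade balance (goods + services) = 603.8 + 100.2 = 704.0
Net primary income = -145.4
Net secondary income = 54.9
Current account = 704.0 + (-145.4) + 54.9 = 613.5

613.5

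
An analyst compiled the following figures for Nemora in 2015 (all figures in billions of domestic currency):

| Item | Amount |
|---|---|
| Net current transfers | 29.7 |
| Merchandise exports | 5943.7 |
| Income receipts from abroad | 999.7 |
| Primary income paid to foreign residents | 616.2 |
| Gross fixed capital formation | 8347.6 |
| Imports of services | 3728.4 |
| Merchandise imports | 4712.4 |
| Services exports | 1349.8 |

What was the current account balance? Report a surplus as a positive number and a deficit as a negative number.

Goods balance = 5943.7 - 4712.4 = 1231.3
Services balance = 1349.8 - 3728.4 = -2378.6
Trade balance (goods + services) = 1231.3 + (-2378.6) = -1147.3
Net primary income = 999.7 - 616.2 = 383.5
Net secondary income = 29.7
Current account = -1147.3 + 383.5 + 29.7 = -734.1

-734.1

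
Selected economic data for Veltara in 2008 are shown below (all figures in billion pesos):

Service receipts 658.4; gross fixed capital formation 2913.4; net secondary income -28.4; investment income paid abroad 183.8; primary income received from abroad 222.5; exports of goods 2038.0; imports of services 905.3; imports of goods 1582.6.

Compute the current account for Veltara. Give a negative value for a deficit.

Goods balance = 2038.0 - 1582.6 = 455.4
Services balance = 658.4 - 905.3 = -246.9
Trade balance (goods + services) = 455.4 + (-246.9) = 208.5
Net primary income = 222.5 - 183.8 = 38.7
Net secondary income = -28.4
Current account = 208.5 + 38.7 + (-28.4) = 218.8

218.8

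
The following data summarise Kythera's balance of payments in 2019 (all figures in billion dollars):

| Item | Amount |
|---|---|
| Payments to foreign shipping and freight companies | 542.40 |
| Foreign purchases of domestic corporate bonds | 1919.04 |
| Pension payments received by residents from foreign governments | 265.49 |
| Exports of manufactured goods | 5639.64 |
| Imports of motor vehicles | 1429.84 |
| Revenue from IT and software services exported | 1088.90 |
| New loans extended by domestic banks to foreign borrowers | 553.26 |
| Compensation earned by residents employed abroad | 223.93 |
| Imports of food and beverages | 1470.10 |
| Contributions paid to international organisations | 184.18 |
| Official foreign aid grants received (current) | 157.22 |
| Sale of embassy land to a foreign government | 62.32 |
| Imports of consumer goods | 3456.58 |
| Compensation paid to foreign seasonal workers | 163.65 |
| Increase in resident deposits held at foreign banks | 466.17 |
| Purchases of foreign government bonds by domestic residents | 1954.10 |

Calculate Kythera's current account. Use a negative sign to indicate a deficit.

128.43

Goods: -3456.58 - 1429.84 + 5639.64 - 1470.10 = -716.88
Services: -542.40 + 1088.90 = 546.50
Primary income: 223.93 - 163.65 = 60.28
Secondary income: -184.18 + 157.22 + 265.49 = 238.53
Current account = (-716.88) + 546.50 + 60.28 + 238.53 = 128.43
(Excluded from the current account — financial account: foreign purchases of domestic corporate bonds 1919.04, new loans extended by domestic banks to foreign borrowers 553.26, increase in resident deposits held at foreign banks 466.17, purchases of foreign government bonds by domestic residents 1954.10; capital account: sale of embassy land to a foreign government 62.32.)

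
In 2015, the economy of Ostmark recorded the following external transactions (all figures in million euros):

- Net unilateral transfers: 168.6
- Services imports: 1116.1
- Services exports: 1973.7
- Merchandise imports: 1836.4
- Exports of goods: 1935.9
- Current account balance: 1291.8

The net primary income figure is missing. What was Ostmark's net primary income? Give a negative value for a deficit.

166.1

Current account = goods balance + services balance + net primary income + net secondary income
Sum of the known components = 1125.7
Net primary income = CA - (known components) = 1291.8 - 1125.7 = 166.1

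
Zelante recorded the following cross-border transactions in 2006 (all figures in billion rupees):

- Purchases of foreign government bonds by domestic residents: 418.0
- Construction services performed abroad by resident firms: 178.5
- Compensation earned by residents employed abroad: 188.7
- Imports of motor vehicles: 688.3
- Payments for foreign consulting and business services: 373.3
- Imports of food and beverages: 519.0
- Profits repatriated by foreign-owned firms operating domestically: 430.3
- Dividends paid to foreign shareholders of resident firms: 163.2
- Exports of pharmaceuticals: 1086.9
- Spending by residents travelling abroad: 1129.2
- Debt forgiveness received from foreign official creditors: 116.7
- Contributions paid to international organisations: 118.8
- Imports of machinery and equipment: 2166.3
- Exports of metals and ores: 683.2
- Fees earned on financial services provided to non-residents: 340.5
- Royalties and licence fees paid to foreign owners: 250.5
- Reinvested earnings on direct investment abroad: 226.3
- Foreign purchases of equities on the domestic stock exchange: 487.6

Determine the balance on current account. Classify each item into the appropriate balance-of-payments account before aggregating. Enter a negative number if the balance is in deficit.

-3134.8

Goods: -688.3 + 1086.9 + 683.2 - 519.0 - 2166.3 = -1603.5
Services: 178.5 + 340.5 - 250.5 - 1129.2 - 373.3 = -1234.0
Primary income: 188.7 - 430.3 + 226.3 - 163.2 = -178.5
Secondary income: -118.8
Current account = (-1603.5) + (-1234.0) + (-178.5) + (-118.8) = -3134.8
(Excluded from the current account — financial account: purchases of foreign government bonds by domestic residents 418.0, foreign purchases of equities on the domestic stock exchange 487.6; capital account: debt forgiveness received from foreign official creditors 116.7.)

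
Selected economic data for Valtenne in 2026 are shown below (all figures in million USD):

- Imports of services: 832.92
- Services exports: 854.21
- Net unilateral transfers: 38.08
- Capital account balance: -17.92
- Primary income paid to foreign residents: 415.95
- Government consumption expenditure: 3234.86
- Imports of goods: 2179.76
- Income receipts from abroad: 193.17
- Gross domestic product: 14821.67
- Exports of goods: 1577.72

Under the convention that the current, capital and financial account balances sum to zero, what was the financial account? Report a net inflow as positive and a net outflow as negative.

Goods balance = 1577.72 - 2179.76 = -602.04
Services balance = 854.21 - 832.92 = 21.29
Trade balance (goods + services) = -602.04 + 21.29 = -580.75
Net primary income = 193.17 - 415.95 = -222.78
Net secondary income = 38.08
Current account = -580.75 + (-222.78) + 38.08 = -765.45
Financial account = -(-765.45 + (-17.92)) = 783.37

783.37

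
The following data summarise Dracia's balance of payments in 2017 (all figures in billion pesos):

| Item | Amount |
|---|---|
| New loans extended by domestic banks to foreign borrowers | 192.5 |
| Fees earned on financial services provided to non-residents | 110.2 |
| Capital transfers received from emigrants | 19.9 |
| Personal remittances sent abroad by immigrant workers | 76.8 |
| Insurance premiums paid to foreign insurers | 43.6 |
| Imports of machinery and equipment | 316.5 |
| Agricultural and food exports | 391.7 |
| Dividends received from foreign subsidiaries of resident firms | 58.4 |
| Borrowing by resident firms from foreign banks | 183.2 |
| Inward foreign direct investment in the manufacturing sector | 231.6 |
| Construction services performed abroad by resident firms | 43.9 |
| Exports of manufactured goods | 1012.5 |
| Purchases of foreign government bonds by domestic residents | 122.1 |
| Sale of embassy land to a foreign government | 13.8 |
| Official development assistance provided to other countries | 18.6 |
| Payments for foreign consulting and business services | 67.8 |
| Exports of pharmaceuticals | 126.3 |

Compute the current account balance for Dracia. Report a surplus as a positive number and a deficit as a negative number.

1219.7

Goods: -316.5 + 391.7 + 1012.5 + 126.3 = 1214.0
Services: 43.9 - 67.8 - 43.6 + 110.2 = 42.7
Primary income: 58.4
Secondary income: -76.8 - 18.6 = -95.4
Current account = 1214.0 + 42.7 + 58.4 + (-95.4) = 1219.7
(Excluded from the current account — financial account: new loans extended by domestic banks to foreign borrowers 192.5, borrowing by resident firms from foreign banks 183.2, inward foreign direct investment in the manufacturing sector 231.6, purchases of foreign government bonds by domestic residents 122.1; capital account: capital transfers received from emigrants 19.9, sale of embassy land to a foreign government 13.8.)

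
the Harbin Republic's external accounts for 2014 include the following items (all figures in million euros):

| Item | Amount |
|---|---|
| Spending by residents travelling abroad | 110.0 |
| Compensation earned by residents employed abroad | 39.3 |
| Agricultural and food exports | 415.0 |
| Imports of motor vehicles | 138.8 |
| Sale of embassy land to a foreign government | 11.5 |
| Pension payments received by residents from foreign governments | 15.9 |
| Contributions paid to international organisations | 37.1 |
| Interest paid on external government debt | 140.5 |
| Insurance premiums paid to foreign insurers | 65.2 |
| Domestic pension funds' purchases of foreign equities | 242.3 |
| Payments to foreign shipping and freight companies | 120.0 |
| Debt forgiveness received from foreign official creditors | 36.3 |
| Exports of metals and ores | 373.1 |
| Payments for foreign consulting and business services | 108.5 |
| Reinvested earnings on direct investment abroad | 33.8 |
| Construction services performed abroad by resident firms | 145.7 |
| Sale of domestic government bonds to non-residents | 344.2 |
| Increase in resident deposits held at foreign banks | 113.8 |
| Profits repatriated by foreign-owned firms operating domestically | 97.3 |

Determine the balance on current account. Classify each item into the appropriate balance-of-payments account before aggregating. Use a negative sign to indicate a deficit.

Goods: -138.8 + 415.0 + 373.1 = 649.3
Services: -110.0 + 145.7 - 120.0 - 108.5 - 65.2 = -258.0
Primary income: -140.5 + 39.3 - 97.3 + 33.8 = -164.7
Secondary income: 15.9 - 37.1 = -21.2
Current account = 649.3 + (-258.0) + (-164.7) + (-21.2) = 205.4
(Excluded from the current account — capital account: sale of embassy land to a foreign government 11.5, debt forgiveness received from foreign official creditors 36.3; financial account: domestic pension funds' purchases of foreign equities 242.3, sale of domestic government bonds to non-residents 344.2, increase in resident deposits held at foreign banks 113.8.)

205.4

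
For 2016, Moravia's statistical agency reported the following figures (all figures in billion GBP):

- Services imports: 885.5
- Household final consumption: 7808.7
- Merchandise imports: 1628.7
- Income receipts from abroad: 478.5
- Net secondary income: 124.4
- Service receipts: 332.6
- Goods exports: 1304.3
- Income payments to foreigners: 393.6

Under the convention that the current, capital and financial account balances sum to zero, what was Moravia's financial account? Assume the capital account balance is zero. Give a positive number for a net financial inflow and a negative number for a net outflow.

Goods balance = 1304.3 - 1628.7 = -324.4
Services balance = 332.6 - 885.5 = -552.9
Trade balance (goods + services) = -324.4 + (-552.9) = -877.3
Net primary income = 478.5 - 393.6 = 84.9
Net secondary income = 124.4
Current account = -877.3 + 84.9 + 124.4 = -668.0
Financial account = -(-668.0) = 668.0

668.0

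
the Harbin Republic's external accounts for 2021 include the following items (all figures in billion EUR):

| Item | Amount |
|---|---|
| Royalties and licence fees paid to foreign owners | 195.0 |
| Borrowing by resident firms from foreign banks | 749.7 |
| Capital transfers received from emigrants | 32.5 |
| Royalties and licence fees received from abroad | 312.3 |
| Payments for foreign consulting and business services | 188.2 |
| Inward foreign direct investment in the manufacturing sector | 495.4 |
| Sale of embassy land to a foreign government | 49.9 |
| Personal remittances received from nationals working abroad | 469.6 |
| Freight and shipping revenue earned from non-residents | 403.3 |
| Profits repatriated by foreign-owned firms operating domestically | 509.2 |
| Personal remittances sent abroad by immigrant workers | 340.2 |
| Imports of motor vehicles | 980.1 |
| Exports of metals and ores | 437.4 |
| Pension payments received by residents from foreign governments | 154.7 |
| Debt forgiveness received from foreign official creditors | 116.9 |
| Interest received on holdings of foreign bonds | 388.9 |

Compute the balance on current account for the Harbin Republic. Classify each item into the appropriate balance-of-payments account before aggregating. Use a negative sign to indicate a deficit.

Goods: -980.1 + 437.4 = -542.7
Services: -188.2 - 195.0 + 403.3 + 312.3 = 332.4
Primary income: 388.9 - 509.2 = -120.3
Secondary income: 154.7 - 340.2 + 469.6 = 284.1
Current account = (-542.7) + 332.4 + (-120.3) + 284.1 = -46.5
(Excluded from the current account — financial account: borrowing by resident firms from foreign banks 749.7, inward foreign direct investment in the manufacturing sector 495.4; capital account: capital transfers received from emigrants 32.5, sale of embassy land to a foreign government 49.9, debt forgiveness received from foreign official creditors 116.9.)

-46.5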